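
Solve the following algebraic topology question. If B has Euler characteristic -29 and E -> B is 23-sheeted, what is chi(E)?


For a finite covering: chi(E) = (number of sheets) * chi(B).
chi(E) = 23 * (-29) = -667

-667


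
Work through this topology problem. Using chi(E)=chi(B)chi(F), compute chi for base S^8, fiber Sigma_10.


chi(S^8) = 2 (n even), chi(Sigma_10) = 2 - 2*10 = -18.
chi(E) = 2 * (-18) = -36

-36


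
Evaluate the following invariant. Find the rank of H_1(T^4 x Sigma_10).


pi_1(A x B) = pi_1(A) x pi_1(B); rank of abelianization = b_1.
b_1(T^4) = 4, b_1(Sigma_10) = 2*10 = 20.
b_1(product) = 4 + 20 = 24

24


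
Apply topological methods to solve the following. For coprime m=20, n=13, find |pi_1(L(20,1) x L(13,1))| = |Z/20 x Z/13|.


pi_1(X x Y) = pi_1(X) x pi_1(Y).
pi_1(L(20,1)) = Z/20, pi_1(L(13,1)) = Z/13.
|Z/20 x Z/13| = 20 * 13 = 260

260


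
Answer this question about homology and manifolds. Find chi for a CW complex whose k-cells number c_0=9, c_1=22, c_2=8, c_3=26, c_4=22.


chi = sum_k (-1)^k c_k.
= (-1)^0*9 + (-1)^1*22 + (-1)^2*8 + (-1)^3*26 + (-1)^4*22
= (9) + (-22) + (8) + (-26) + (22)
= -9

-9


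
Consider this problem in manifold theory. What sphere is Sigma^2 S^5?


Each suspension raises dimension by 1: Sigma S^n = S^{n+1}.
Sigma^2 S^5 = S^{5+2} = S^7

7


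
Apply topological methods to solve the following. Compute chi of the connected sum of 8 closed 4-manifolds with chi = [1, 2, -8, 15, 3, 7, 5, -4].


For n-manifolds: chi(A#B) = chi(A) + chi(B) - chi(S^4).
chi(S^4) = 1 + (-1)^4 = 2.
chi(#) = (sum chi_i) - (8-1)*chi(S^4) = 21 - 7*2 = 7

7


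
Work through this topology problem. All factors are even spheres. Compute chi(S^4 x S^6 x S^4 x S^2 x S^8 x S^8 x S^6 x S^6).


chi is multiplicative: chi(X x Y) = chi(X) chi(Y).
Each even-dim sphere has chi = 2. There are 8 factors.
chi = 2^8 = 256

256


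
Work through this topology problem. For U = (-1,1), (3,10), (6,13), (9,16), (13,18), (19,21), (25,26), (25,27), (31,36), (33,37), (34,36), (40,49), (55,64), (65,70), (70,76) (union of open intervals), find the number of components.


Sort and merge overlapping open intervals.
Merged: (-1,1), (3,18), (19,21), (25,27), (31,37), (40,49), (55,64), (65,70), (70,76).
Number of components = 9

9


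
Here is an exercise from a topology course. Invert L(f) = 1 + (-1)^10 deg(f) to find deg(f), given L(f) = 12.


L(f) = 1 + (-1)^10 deg(f) on S^10.
12 = 1 + (-1)^10 * deg(f)
(-1)^10 * deg(f) = 11
deg(f) = 11

11


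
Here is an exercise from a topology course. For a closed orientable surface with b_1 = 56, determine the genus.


For a closed orientable surface: b_1 = 2g.
56 = 2g
g = 56 / 2 = 28

28


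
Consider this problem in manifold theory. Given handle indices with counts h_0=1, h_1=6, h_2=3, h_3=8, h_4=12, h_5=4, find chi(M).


Handles of index k contribute (-1)^k to chi (same as CW cells).
chi = (1) + (-6) + (3) + (-8) + (12) + (-4) = -2

-2


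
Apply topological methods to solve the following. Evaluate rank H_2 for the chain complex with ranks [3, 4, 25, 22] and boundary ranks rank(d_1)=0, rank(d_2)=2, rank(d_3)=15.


rank H_k = rank(ker d_k) - rank(im d_{k+1}).
rank(ker d_2) = rank(C_2) - rank(d_2) = 25 - 2 = 23.
rank(im d_{2+1}) = 15.
rank H_2 = 23 - 15 = 8

8


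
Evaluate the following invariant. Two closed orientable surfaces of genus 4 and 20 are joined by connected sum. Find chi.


chi(Sigma_4) = 2 - 2*4 = -6
chi(Sigma_20) = 2 - 2*20 = -38
For surfaces: chi(A#B) = chi(A) + chi(B) - 2.
chi = -6 + -38 - 2 = -46

-46


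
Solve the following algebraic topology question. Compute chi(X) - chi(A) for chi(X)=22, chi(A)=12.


Relative Euler characteristic: chi(X, A) = chi(X) - chi(A).
= 22 - (12) = 10

10


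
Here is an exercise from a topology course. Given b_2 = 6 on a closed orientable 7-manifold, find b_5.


Poincare duality for closed orientable n-manifolds: b_k = b_{n-k}.
Here n = 7, so b_5 = b_2 = 6

6


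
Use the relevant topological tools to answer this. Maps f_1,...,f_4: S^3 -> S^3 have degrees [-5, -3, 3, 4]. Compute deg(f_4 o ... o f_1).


Degree is multiplicative: deg(composition) = product of degrees.
= (-5) * (-3) * (3) * (4) = 180

180


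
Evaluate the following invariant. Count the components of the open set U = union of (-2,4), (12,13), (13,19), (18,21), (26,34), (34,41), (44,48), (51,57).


Sort and merge overlapping open intervals.
Merged: (-2,4), (12,13), (13,21), (26,34), (34,41), (44,48), (51,57).
Number of components = 7

7


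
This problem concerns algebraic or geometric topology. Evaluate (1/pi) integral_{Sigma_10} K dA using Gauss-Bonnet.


Gauss-Bonnet: integral K dA = 2*pi*chi(M).
chi(Sigma_10) = 2 - 2*10 = -18.
(integral K dA)/pi = 2*chi = 2*(-18) = -36

-36


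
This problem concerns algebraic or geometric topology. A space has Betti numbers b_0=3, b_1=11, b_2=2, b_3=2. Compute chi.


chi = sum_k (-1)^k b_k.
= (3) + (-11) + (2) + (-2)
= -8

-8


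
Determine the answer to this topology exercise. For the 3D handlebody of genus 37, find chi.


A genus-g handlebody deformation retracts to a wedge of g circles.
chi(vee_g S^1) = 1 - g.
chi(H_37) = 1 - 37 = -36

-36


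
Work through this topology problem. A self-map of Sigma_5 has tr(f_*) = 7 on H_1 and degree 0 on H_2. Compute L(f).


L(f) = tr(f_0*) - tr(f_1*) + tr(f_2*).
= 1 - (7) + (0)
= -6

-6


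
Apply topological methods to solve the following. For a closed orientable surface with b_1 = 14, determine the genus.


For a closed orientable surface: b_1 = 2g.
14 = 2g
g = 14 / 2 = 7

7


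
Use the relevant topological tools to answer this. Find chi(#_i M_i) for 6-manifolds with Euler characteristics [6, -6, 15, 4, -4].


For n-manifolds: chi(A#B) = chi(A) + chi(B) - chi(S^6).
chi(S^6) = 1 + (-1)^6 = 2.
chi(#) = (sum chi_i) - (5-1)*chi(S^6) = 15 - 4*2 = 7

7


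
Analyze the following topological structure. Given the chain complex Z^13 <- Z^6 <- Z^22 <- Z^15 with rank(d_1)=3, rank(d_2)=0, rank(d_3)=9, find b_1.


rank H_k = rank(ker d_k) - rank(im d_{k+1}).
rank(ker d_1) = rank(C_1) - rank(d_1) = 6 - 3 = 3.
rank(im d_{1+1}) = 0.
rank H_1 = 3 - 0 = 3

3


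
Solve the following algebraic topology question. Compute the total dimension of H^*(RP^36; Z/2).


H^k(RP^36; Z/2) = Z/2 for each 0 <= k <= 36.
Total dimension = 36 + 1 = 37

37


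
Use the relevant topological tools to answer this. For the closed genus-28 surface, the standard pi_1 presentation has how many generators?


Standard presentation: pi_1(Sigma_g) = <a_1,b_1,...,a_g,b_g | [a_1,b_1]...[a_g,b_g] = 1>.
Number of generators = 2g = 2*28 = 56

56


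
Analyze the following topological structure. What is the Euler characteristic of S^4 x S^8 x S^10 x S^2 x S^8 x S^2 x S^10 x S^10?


chi is multiplicative: chi(X x Y) = chi(X) chi(Y).
Each even-dim sphere has chi = 2. There are 8 factors.
chi = 2^8 = 256

256


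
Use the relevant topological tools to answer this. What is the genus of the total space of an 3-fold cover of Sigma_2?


For an n-sheeted cover: chi(E) = n * chi(B).
chi(Sigma_2) = 2 - 2*2 = -2.
chi(E) = 3 * (-2) = -6.
genus(E) = (2 - chi(E))/2 = (2 - (-6))/2 = 8/2 = 4

4


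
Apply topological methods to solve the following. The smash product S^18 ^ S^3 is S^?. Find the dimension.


S^m ^ S^n = S^{m+n}.
k = 18 + 3 = 21

21


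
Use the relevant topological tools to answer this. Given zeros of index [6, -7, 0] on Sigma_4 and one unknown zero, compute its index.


Poincare-Hopf: sum of indices = chi(M).
chi(Sigma_4) = 2 - 2*4 = -6.
Sum of known indices = -1.
x = chi - (sum known) = -6 - (-1) = -5

-5


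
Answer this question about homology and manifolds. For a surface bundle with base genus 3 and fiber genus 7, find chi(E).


For a fiber bundle F -> E -> B (with CW structure): chi(E) = chi(B) * chi(F).
chi(Sigma_3) = -4, chi(Sigma_7) = -12.
chi(E) = (-4) * (-12) = 48

48


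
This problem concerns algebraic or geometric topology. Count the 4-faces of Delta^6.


Delta^6 has 6+1 vertices. A 4-face is a choice of 4+1 vertices.
f_4 = C(6+1, 4+1) = C(7,5) = 21

21


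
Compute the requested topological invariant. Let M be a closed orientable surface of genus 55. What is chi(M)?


For a closed orientable surface of genus g: chi = 2 - 2g.
Here g = 55.
chi = 2 - 2*55 = 2 - 110 = -108

-108


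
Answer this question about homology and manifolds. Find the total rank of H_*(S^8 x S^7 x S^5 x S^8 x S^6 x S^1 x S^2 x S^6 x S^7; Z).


Total Betti number is multiplicative under products.
Each S^d (d>=1) has total Betti number 2.
There are 9 sphere factors.
Total = 2^9 = 512

512


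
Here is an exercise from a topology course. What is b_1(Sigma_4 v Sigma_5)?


For a wedge: H_1(A v B) = H_1(A) + H_1(B).
b_1(Sigma_4) = 8, b_1(Sigma_5) = 10.
b_1 = 8 + 10 = 18

18


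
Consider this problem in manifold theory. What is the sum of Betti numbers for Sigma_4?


For Sigma_4: b_0 = 1, b_1 = 2g = 8, b_2 = 1.
Total = 1 + 8 + 1 = 10

10


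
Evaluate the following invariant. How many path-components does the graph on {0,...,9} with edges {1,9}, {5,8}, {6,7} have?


Run DFS/union-find over 10 vertices.
V = 10, E = 3.
Number of components = 7

7


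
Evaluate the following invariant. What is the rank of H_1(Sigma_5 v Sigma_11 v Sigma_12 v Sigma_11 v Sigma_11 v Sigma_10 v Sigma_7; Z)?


For a wedge X v Y: reduced H_k(X v Y) = H_k(X) + H_k(Y).
Each Sigma_g contributes b_1 = 2g.
b_1 = 10 + 22 + 24 + 22 + 22 + 20 + 14 = 134

134


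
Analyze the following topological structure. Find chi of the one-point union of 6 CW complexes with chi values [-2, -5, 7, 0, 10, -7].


chi(A v B) = chi(A) + chi(B) - 1 (one point identified).
For 6 spaces: chi = (sum chi_i) - (6 - 1).
sum = 3; chi = 3 - 5 = -2

-2


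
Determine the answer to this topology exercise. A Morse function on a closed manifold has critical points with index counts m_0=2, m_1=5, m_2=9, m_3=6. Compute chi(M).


Morse theory: chi(M) = sum_k (-1)^k m_k where m_k = #(index-k critical points).
= (2) + (-5) + (9) + (-6) = 0

0


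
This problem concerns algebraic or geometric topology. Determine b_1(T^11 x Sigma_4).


pi_1(A x B) = pi_1(A) x pi_1(B); rank of abelianization = b_1.
b_1(T^11) = 11, b_1(Sigma_4) = 2*4 = 8.
b_1(product) = 11 + 8 = 19

19


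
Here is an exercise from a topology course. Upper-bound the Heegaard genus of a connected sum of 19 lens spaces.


Heegaard genus satisfies g(A#B) <= g(A) + g(B).
Each lens space has g = 1.
Upper bound: 19 * 1 = 19

19


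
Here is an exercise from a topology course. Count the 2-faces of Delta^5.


Delta^5 has 5+1 vertices. A 2-face is a choice of 2+1 vertices.
f_2 = C(5+1, 2+1) = C(6,3) = 20

20


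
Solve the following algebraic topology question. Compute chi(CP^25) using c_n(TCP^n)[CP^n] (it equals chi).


For any closed oriented manifold, <e(TM),[M]> = chi(M).
chi(CP^25) = 25+1 = 26

26


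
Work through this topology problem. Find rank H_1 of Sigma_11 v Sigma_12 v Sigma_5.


For a wedge X v Y: reduced H_k(X v Y) = H_k(X) + H_k(Y).
Each Sigma_g contributes b_1 = 2g.
b_1 = 22 + 24 + 10 = 56

56


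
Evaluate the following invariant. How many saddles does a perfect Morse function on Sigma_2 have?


A perfect Morse function has m_k = b_k.
For Sigma_2: b_0=1, b_1=2g=4, b_2=1.
Saddles m_1 = 2g = 4

4


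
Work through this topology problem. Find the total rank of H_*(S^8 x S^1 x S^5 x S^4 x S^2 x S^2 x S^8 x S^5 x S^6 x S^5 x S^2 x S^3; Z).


Total Betti number is multiplicative under products.
Each S^d (d>=1) has total Betti number 2.
There are 12 sphere factors.
Total = 2^12 = 4096

4096


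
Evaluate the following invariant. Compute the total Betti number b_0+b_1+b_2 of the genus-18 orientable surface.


For Sigma_18: b_0 = 1, b_1 = 2g = 36, b_2 = 1.
Total = 1 + 36 + 1 = 38

38


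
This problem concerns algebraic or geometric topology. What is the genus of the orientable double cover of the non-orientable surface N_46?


chi(N_46) = 2 - 46 = -44.
Double cover: chi(Sigma_g) = 2 * chi(N_46) = 2*(-44) = -88.
2 - 2g = -88, so g = (2 - (-88))/2 = 90/2 = 45

45


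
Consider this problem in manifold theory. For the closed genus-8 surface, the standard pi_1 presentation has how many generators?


Standard presentation: pi_1(Sigma_g) = <a_1,b_1,...,a_g,b_g | [a_1,b_1]...[a_g,b_g] = 1>.
Number of generators = 2g = 2*8 = 16

16


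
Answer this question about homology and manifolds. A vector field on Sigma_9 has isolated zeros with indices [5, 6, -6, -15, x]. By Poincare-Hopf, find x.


Poincare-Hopf: sum of indices = chi(M).
chi(Sigma_9) = 2 - 2*9 = -16.
Sum of known indices = -10.
x = chi - (sum known) = -16 - (-10) = -6

-6


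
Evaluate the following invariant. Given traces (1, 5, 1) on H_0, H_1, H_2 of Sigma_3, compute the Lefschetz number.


L(f) = tr(f_0*) - tr(f_1*) + tr(f_2*).
= 1 - (5) + (1)
= -3

-3


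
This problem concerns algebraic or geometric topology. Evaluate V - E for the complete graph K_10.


K_10: V = 10, E = C(10,2) = 45.
chi = V - E = 10 - 45 = -35

-35


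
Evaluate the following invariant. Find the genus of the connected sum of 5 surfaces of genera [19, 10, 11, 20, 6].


Genus is additive under connected sum of orientable surfaces.
g = 19 + 10 + 11 + 20 + 6 = 66

66


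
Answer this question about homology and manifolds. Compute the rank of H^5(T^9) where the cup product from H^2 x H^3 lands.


Cup product: H^p x H^q -> H^{p+q}; here p+q = 2+3 = 5.
rank H^k(T^n) = C(n,k).
C(9,5) = 126

126


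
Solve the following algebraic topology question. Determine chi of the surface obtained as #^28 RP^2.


For a non-orientable closed surface with k crosscaps: chi = 2 - k.
Here k = 28.
chi = 2 - 28 = -26

-26


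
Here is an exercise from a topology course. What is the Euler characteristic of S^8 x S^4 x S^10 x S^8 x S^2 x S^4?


chi is multiplicative: chi(X x Y) = chi(X) chi(Y).
Each even-dim sphere has chi = 2. There are 6 factors.
chi = 2^6 = 64

64


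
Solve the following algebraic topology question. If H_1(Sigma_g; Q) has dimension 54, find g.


For a closed orientable surface: b_1 = 2g.
54 = 2g
g = 54 / 2 = 27

27


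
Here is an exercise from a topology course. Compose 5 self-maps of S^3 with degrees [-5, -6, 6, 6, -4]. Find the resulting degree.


Degree is multiplicative: deg(composition) = product of degrees.
= (-5) * (-6) * (6) * (6) * (-4) = -4320

-4320


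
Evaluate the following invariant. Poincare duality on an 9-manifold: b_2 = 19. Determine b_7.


Poincare duality for closed orientable n-manifolds: b_k = b_{n-k}.
Here n = 9, so b_7 = b_2 = 19

19


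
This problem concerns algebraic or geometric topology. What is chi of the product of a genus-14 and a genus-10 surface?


chi(Sigma_14) = 2 - 2*14 = -26
chi(Sigma_10) = 2 - 2*10 = -18
chi(product) = (-26) * (-18) = 468

468


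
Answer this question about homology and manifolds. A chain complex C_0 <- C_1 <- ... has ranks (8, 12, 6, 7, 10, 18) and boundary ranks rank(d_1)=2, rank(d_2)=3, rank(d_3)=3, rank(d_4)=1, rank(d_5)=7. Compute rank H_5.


rank H_k = rank(ker d_k) - rank(im d_{k+1}).
rank(ker d_5) = rank(C_5) - rank(d_5) = 18 - 7 = 11.
rank(im d_{5+1}) = 0.
rank H_5 = 11 - 0 = 11

11


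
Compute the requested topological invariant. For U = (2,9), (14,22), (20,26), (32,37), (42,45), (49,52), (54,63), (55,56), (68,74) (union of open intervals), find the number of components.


Sort and merge overlapping open intervals.
Merged: (2,9), (14,26), (32,37), (42,45), (49,52), (54,63), (68,74).
Number of components = 7

7


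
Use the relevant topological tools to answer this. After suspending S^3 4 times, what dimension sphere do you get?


Each suspension raises dimension by 1: Sigma S^n = S^{n+1}.
Sigma^4 S^3 = S^{3+4} = S^7

7


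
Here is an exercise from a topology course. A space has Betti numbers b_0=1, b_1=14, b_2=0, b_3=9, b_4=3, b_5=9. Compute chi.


chi = sum_k (-1)^k b_k.
= (1) + (-14) + (0) + (-9) + (3) + (-9)
= -28

-28


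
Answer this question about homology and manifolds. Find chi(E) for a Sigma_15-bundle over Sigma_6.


For a fiber bundle F -> E -> B (with CW structure): chi(E) = chi(B) * chi(F).
chi(Sigma_6) = -10, chi(Sigma_15) = -28.
chi(E) = (-10) * (-28) = 280

280


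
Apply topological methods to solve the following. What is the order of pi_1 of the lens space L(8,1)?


pi_1(L(p,q)) = Z/pZ for any q coprime to p.
|pi_1(L(8,1))| = 8

8


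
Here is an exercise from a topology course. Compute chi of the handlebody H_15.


A genus-g handlebody deformation retracts to a wedge of g circles.
chi(vee_g S^1) = 1 - g.
chi(H_15) = 1 - 15 = -14

-14


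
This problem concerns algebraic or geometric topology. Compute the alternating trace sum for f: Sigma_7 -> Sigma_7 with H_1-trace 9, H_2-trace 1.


L(f) = tr(f_0*) - tr(f_1*) + tr(f_2*).
= 1 - (9) + (1)
= -7

-7


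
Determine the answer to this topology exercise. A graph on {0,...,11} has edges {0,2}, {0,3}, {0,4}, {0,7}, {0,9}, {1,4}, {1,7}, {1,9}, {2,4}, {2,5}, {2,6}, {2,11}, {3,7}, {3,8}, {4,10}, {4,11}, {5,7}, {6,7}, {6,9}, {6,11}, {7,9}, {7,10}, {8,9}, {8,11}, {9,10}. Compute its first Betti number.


b_1 = E - V + (number of components).
E = 25, V = 12, components = 1.
b_1 = 25 - 12 + 1 = 14

14


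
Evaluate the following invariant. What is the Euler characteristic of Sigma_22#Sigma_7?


chi(Sigma_22) = 2 - 2*22 = -42
chi(Sigma_7) = 2 - 2*7 = -12
For surfaces: chi(A#B) = chi(A) + chi(B) - 2.
chi = -42 + -12 - 2 = -56

-56


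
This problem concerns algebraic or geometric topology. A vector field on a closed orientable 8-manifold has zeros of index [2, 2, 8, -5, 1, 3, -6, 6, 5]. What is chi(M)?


Poincare-Hopf: chi(M) = sum of indices of zeros.
chi = (2) + (2) + (8) + (-5) + (1) + (3) + (-6) + (6) + (5) = 16

16


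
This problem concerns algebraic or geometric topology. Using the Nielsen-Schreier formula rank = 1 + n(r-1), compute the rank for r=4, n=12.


Nielsen-Schreier: an index-n subgroup of F_r is free of rank 1 + n(r-1).
Equivalently: chi(cover) = n*chi(base); chi(vee_r S^1) = 1 - 4 = -3.
chi(E) = 12*(-3) = -36; rank = 1 - chi(E) = 1 - (-36) = 37.
rank = 1 + 12*(4-1) = 1 + 36 = 37

37


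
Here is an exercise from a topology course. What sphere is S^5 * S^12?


Join of spheres: S^m * S^n = S^{m+n+1}.
dim = 5 + 12 + 1 = 18

18


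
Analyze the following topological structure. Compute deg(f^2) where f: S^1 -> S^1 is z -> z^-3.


deg(f) = -3. Degree is multiplicative: deg(f^2) = (deg f)^2.
deg(f^2) = (-3)^2 = 9

9


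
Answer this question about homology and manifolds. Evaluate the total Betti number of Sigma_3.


For Sigma_3: b_0 = 1, b_1 = 2g = 6, b_2 = 1.
Total = 1 + 6 + 1 = 8

8


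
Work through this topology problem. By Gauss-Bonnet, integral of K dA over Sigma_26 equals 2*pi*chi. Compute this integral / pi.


Gauss-Bonnet: integral K dA = 2*pi*chi(M).
chi(Sigma_26) = 2 - 2*26 = -50.
(integral K dA)/pi = 2*chi = 2*(-50) = -100

-100


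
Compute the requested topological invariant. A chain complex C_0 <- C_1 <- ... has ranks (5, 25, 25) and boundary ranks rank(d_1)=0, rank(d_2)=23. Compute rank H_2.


rank H_k = rank(ker d_k) - rank(im d_{k+1}).
rank(ker d_2) = rank(C_2) - rank(d_2) = 25 - 23 = 2.
rank(im d_{2+1}) = 0.
rank H_2 = 2 - 0 = 2

2


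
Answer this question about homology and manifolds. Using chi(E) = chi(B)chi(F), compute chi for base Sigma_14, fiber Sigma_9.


For a fiber bundle F -> E -> B (with CW structure): chi(E) = chi(B) * chi(F).
chi(Sigma_14) = -26, chi(Sigma_9) = -16.
chi(E) = (-26) * (-16) = 416

416


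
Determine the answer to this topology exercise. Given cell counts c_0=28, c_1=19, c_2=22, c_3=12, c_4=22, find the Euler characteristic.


chi = sum_k (-1)^k c_k.
= (-1)^0*28 + (-1)^1*19 + (-1)^2*22 + (-1)^3*12 + (-1)^4*22
= (28) + (-19) + (22) + (-12) + (22)
= 41

41


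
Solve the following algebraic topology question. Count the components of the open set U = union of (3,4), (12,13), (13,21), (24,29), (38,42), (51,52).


Sort and merge overlapping open intervals.
Merged: (3,4), (12,13), (13,21), (24,29), (38,42), (51,52).
Number of components = 6

6


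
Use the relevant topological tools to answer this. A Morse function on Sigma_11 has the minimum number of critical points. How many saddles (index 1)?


A perfect Morse function has m_k = b_k.
For Sigma_11: b_0=1, b_1=2g=22, b_2=1.
Saddles m_1 = 2g = 22

22


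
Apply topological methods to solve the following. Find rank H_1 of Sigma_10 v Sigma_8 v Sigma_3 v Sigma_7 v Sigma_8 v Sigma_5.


For a wedge X v Y: reduced H_k(X v Y) = H_k(X) + H_k(Y).
Each Sigma_g contributes b_1 = 2g.
b_1 = 20 + 16 + 6 + 14 + 16 + 10 = 82

82


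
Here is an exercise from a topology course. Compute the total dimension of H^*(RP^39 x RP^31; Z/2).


dim H^*(RP^n; Z/2) = n+1 (one Z/2 in each degree 0..n).
Total Betti number is multiplicative.
Total = (39+1) * (31+1) = 40 * 32 = 1280

1280


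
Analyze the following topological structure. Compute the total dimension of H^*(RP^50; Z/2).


H^k(RP^50; Z/2) = Z/2 for each 0 <= k <= 50.
Total dimension = 50 + 1 = 51

51


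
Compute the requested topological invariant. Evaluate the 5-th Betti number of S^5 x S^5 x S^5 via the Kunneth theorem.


Each S^d has Poincare polynomial 1 + t^d.
The product S^5 x S^5 x S^5 has Poincare polynomial prod(1+t^d_i).
Expanding: b_0=1, b_5=3, b_10=3, b_15=1.
b_5 = 3

3


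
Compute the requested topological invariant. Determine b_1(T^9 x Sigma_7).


pi_1(A x B) = pi_1(A) x pi_1(B); rank of abelianization = b_1.
b_1(T^9) = 9, b_1(Sigma_7) = 2*7 = 14.
b_1(product) = 9 + 14 = 23

23


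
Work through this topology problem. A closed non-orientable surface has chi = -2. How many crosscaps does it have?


chi = 2 - k for closed non-orientable surfaces with k crosscaps.
-2 = 2 - k
k = 2 - (-2) = 4

4


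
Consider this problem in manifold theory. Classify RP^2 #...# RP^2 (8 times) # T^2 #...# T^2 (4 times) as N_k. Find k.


Since a >= 1, the sum is non-orientable; each T^2 can be replaced by RP^2 # RP^2 (since T^2#RP^2 = 3RP^2).
Total crosscaps k = 8 + 2*4 = 16.
Check via chi: chi = 8*1 + 4*0 - (8+4-1)*2 = -14 = 2 - k = -14. Consistent.

16


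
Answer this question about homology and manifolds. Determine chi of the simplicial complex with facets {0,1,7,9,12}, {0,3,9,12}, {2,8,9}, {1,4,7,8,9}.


Enumerate all faces; f-vector: f_0=9, f_1=22, f_2=23, f_3=11, f_4=2.
chi = sum (-1)^k f_k = 1

1


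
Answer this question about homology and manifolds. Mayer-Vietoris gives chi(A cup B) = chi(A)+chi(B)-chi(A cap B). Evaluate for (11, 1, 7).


chi(A cup B) = chi(A) + chi(B) - chi(A cap B)
= 11 + (1) - (7)
= 5

5


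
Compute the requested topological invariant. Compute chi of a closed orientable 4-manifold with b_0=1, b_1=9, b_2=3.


By Poincare duality b_k = b_{4-k}, so full Betti numbers: b_0=1, b_1=9, b_2=3, b_3=9, b_4=1.
chi = sum (-1)^k b_k = -13

-13


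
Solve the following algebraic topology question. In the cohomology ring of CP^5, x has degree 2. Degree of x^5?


|x| = 2 in H^*(CP^n).
|x^5| = 5 * |x| = 5 * 2 = 10

10


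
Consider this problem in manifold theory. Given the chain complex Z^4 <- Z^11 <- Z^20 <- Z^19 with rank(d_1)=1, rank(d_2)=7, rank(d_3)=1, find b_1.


rank H_k = rank(ker d_k) - rank(im d_{k+1}).
rank(ker d_1) = rank(C_1) - rank(d_1) = 11 - 1 = 10.
rank(im d_{1+1}) = 7.
rank H_1 = 10 - 7 = 3

3


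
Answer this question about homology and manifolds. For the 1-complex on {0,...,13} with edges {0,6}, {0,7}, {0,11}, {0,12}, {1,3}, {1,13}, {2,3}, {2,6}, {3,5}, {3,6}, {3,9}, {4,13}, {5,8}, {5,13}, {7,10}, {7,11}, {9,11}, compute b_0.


Run DFS/union-find over 14 vertices.
V = 14, E = 17.
Number of components = 1

1


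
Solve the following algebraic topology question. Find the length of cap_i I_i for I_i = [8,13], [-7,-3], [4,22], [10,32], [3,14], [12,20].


Intersection = [max(a_i), min(b_i)] = [12, -3].
Since 12 > -3, the intersection is empty.
Length = 0

0


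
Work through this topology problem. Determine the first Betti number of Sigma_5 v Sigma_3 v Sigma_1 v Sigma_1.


For a wedge X v Y: reduced H_k(X v Y) = H_k(X) + H_k(Y).
Each Sigma_g contributes b_1 = 2g.
b_1 = 10 + 6 + 2 + 2 = 20

20


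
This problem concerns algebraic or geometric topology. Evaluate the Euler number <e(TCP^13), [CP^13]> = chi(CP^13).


For any closed oriented manifold, <e(TM),[M]> = chi(M).
chi(CP^13) = 13+1 = 14

14


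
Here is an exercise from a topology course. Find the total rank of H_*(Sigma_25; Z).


For Sigma_25: b_0 = 1, b_1 = 2g = 50, b_2 = 1.
Total = 1 + 50 + 1 = 52

52


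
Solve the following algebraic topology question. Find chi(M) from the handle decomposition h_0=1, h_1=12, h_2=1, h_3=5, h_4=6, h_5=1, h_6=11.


Handles of index k contribute (-1)^k to chi (same as CW cells).
chi = (1) + (-12) + (1) + (-5) + (6) + (-1) + (11) = 1

1


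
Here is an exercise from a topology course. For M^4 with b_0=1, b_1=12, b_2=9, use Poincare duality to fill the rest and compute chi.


By Poincare duality b_k = b_{4-k}, so full Betti numbers: b_0=1, b_1=12, b_2=9, b_3=12, b_4=1.
chi = sum (-1)^k b_k = -13

-13


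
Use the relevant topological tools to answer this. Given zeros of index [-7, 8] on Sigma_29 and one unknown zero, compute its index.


Poincare-Hopf: sum of indices = chi(M).
chi(Sigma_29) = 2 - 2*29 = -56.
Sum of known indices = 1.
x = chi - (sum known) = -56 - (1) = -57

-57


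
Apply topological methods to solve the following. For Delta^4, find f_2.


Delta^4 has 4+1 vertices. A 2-face is a choice of 2+1 vertices.
f_2 = C(4+1, 2+1) = C(5,3) = 10

10


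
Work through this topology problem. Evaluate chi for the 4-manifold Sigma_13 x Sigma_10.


chi(Sigma_13) = 2 - 2*13 = -24
chi(Sigma_10) = 2 - 2*10 = -18
chi(product) = (-24) * (-18) = 432

432


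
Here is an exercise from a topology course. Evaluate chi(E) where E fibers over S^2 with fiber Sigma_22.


chi(S^2) = 2 (n even), chi(Sigma_22) = 2 - 2*22 = -42.
chi(E) = 2 * (-42) = -84

-84


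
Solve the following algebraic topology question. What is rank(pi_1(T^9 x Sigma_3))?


pi_1(A x B) = pi_1(A) x pi_1(B); rank of abelianization = b_1.
b_1(T^9) = 9, b_1(Sigma_3) = 2*3 = 6.
b_1(product) = 9 + 6 = 15

15


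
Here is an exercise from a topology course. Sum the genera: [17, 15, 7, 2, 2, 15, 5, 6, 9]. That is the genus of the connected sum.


Genus is additive under connected sum of orientable surfaces.
g = 17 + 15 + 7 + 2 + 2 + 15 + 5 + 6 + 9 = 78

78


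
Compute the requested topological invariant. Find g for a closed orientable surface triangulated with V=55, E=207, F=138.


chi = V - E + F = 55 - 207 + 138 = -14
For orientable closed surface: chi = 2 - 2g, so g = (2 - chi)/2.
g = (2 - (-14)) / 2 = 16 / 2 = 8

8


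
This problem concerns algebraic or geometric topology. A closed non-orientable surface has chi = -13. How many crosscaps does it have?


chi = 2 - k for closed non-orientable surfaces with k crosscaps.
-13 = 2 - k
k = 2 - (-13) = 15

15


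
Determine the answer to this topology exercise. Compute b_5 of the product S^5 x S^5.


Each S^d has Poincare polynomial 1 + t^d.
The product S^5 x S^5 has Poincare polynomial prod(1+t^d_i).
Expanding: b_0=1, b_5=2, b_10=1.
b_5 = 2

2


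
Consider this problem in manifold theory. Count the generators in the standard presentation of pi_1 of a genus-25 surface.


Standard presentation: pi_1(Sigma_g) = <a_1,b_1,...,a_g,b_g | [a_1,b_1]...[a_g,b_g] = 1>.
Number of generators = 2g = 2*25 = 50

50


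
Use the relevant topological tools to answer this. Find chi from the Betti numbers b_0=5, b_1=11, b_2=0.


chi = sum_k (-1)^k b_k.
= (5) + (-11) + (0)
= -6

-6


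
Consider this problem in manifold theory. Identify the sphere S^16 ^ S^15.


S^m ^ S^n = S^{m+n}.
k = 16 + 15 = 31

31


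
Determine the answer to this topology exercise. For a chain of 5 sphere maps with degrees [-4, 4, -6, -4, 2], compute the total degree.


Degree is multiplicative: deg(composition) = product of degrees.
= (-4) * (4) * (-6) * (-4) * (2) = -768

-768


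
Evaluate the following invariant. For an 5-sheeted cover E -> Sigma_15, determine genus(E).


For an n-sheeted cover: chi(E) = n * chi(B).
chi(Sigma_15) = 2 - 2*15 = -28.
chi(E) = 5 * (-28) = -140.
genus(E) = (2 - chi(E))/2 = (2 - (-140))/2 = 142/2 = 71

71


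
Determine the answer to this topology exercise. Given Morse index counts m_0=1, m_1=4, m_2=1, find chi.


Morse theory: chi(M) = sum_k (-1)^k m_k where m_k = #(index-k critical points).
= (1) + (-4) + (1) = -2

-2


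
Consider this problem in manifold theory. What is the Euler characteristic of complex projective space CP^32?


CP^32 has one cell in each even dimension 0, 2, ..., 2*32 (32+1 cells total).
All cells are even-dimensional, so chi = number of cells.
chi = 32 + 1 = 33

33


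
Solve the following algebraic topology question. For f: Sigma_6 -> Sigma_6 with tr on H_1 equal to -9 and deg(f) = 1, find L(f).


L(f) = tr(f_0*) - tr(f_1*) + tr(f_2*).
= 1 - (-9) + (1)
= 11

11


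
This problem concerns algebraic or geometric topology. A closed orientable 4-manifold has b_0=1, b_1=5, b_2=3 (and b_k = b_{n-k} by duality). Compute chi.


By Poincare duality b_k = b_{4-k}, so full Betti numbers: b_0=1, b_1=5, b_2=3, b_3=5, b_4=1.
chi = sum (-1)^k b_k = -5

-5


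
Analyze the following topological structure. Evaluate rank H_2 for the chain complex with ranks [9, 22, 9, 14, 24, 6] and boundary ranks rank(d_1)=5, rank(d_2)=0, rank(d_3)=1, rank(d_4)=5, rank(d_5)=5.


rank H_k = rank(ker d_k) - rank(im d_{k+1}).
rank(ker d_2) = rank(C_2) - rank(d_2) = 9 - 0 = 9.
rank(im d_{2+1}) = 1.
rank H_2 = 9 - 1 = 8

8


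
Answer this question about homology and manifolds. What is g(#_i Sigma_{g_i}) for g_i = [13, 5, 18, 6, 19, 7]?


Genus is additive under connected sum of orientable surfaces.
g = 13 + 5 + 18 + 6 + 19 + 7 = 68

68


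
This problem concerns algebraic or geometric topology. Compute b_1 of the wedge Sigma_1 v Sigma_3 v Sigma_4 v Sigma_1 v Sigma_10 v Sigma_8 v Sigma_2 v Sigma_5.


For a wedge X v Y: reduced H_k(X v Y) = H_k(X) + H_k(Y).
Each Sigma_g contributes b_1 = 2g.
b_1 = 2 + 6 + 8 + 2 + 20 + 16 + 4 + 10 = 68

68


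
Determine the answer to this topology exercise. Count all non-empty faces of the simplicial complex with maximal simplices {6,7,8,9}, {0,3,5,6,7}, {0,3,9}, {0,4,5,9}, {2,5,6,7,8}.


Each maximal simplex on m vertices has 2^m - 1 nonempty faces.
Take the union (dedupe shared faces).
Total distinct faces = 76

76


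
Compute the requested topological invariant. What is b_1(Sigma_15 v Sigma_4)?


For a wedge: H_1(A v B) = H_1(A) + H_1(B).
b_1(Sigma_15) = 30, b_1(Sigma_4) = 8.
b_1 = 30 + 8 = 38

38


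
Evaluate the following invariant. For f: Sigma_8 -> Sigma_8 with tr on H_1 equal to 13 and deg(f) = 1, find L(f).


L(f) = tr(f_0*) - tr(f_1*) + tr(f_2*).
= 1 - (13) + (1)
= -11

-11


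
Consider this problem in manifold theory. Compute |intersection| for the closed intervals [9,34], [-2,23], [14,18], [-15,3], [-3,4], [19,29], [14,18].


Intersection = [max(a_i), min(b_i)] = [19, 3].
Since 19 > 3, the intersection is empty.
Length = 0

0


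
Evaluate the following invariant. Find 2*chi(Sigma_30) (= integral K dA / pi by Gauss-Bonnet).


Gauss-Bonnet: integral K dA = 2*pi*chi(M).
chi(Sigma_30) = 2 - 2*30 = -58.
(integral K dA)/pi = 2*chi = 2*(-58) = -116

-116


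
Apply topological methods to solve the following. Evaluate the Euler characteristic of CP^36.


CP^36 has one cell in each even dimension 0, 2, ..., 2*36 (36+1 cells total).
All cells are even-dimensional, so chi = number of cells.
chi = 36 + 1 = 37

37


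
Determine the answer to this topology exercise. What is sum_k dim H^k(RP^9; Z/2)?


H^k(RP^9; Z/2) = Z/2 for each 0 <= k <= 9.
Total dimension = 9 + 1 = 10

10


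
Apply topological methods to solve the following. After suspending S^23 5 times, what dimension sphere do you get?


Each suspension raises dimension by 1: Sigma S^n = S^{n+1}.
Sigma^5 S^23 = S^{23+5} = S^28

28


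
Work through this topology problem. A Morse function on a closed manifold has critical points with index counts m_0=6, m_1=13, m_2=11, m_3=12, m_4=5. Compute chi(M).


Morse theory: chi(M) = sum_k (-1)^k m_k where m_k = #(index-k critical points).
= (6) + (-13) + (11) + (-12) + (5) = -3

-3


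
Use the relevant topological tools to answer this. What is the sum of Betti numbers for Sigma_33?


For Sigma_33: b_0 = 1, b_1 = 2g = 66, b_2 = 1.
Total = 1 + 66 + 1 = 68

68


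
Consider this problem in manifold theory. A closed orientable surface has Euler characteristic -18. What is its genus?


chi = 2 - 2g for closed orientable surfaces.
-18 = 2 - 2g
2g = 2 - (-18) = 20
g = 10

10


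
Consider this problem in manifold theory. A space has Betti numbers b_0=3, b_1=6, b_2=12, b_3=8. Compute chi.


chi = sum_k (-1)^k b_k.
= (3) + (-6) + (12) + (-8)
= 1

1


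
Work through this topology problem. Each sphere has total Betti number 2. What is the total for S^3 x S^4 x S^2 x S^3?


Total Betti number is multiplicative under products.
Each S^d (d>=1) has total Betti number 2.
There are 4 sphere factors.
Total = 2^4 = 16

16


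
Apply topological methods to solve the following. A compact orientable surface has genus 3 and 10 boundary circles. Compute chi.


For a compact orientable surface with genus g and b boundary components: chi = 2 - 2g - b.
chi = 2 - 2*3 - 10 = 2 - 6 - 10 = -14

-14


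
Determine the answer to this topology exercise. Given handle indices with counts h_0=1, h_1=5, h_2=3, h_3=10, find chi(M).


Handles of index k contribute (-1)^k to chi (same as CW cells).
chi = (1) + (-5) + (3) + (-10) = -11

-11


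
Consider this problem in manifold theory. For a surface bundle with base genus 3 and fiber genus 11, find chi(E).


For a fiber bundle F -> E -> B (with CW structure): chi(E) = chi(B) * chi(F).
chi(Sigma_3) = -4, chi(Sigma_11) = -20.
chi(E) = (-4) * (-20) = 80

80


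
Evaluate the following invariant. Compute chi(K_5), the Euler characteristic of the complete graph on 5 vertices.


K_5: V = 5, E = C(5,2) = 10.
chi = V - E = 5 - 10 = -5

-5


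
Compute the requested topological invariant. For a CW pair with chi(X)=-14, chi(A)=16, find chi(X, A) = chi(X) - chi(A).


Relative Euler characteristic: chi(X, A) = chi(X) - chi(A).
= -14 - (16) = -30

-30


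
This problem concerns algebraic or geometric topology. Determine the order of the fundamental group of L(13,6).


pi_1(L(p,q)) = Z/pZ for any q coprime to p.
|pi_1(L(13,6))| = 13

13


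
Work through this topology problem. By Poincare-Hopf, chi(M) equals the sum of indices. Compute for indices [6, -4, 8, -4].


Poincare-Hopf: chi(M) = sum of indices of zeros.
chi = (6) + (-4) + (8) + (-4) = 6

6


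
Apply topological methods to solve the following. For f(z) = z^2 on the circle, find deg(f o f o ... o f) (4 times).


deg(f) = 2. Degree is multiplicative: deg(f^4) = (deg f)^4.
deg(f^4) = (2)^4 = 16

16


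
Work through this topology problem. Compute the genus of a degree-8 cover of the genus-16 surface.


For an n-sheeted cover: chi(E) = n * chi(B).
chi(Sigma_16) = 2 - 2*16 = -30.
chi(E) = 8 * (-30) = -240.
genus(E) = (2 - chi(E))/2 = (2 - (-240))/2 = 242/2 = 121

121


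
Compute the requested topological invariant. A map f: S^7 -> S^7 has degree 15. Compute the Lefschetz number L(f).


On S^7: L(f) = tr(f_0*) + (-1)^7 tr(f_7*) = 1 + (-1)^7 * deg(f).
L(f) = 1 + (-1)^7 * 15 = 1 + -15 = -14

-14


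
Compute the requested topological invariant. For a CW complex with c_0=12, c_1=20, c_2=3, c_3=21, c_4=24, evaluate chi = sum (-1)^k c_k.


chi = sum_k (-1)^k c_k.
= (-1)^0*12 + (-1)^1*20 + (-1)^2*3 + (-1)^3*21 + (-1)^4*24
= (12) + (-20) + (3) + (-21) + (24)
= -2

-2


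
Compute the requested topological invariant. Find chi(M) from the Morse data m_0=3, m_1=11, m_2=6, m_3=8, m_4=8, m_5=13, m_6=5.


Morse theory: chi(M) = sum_k (-1)^k m_k where m_k = #(index-k critical points).
= (3) + (-11) + (6) + (-8) + (8) + (-13) + (5) = -10

-10


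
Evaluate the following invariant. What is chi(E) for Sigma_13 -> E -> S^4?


chi(S^4) = 2 (n even), chi(Sigma_13) = 2 - 2*13 = -24.
chi(E) = 2 * (-24) = -48

-48


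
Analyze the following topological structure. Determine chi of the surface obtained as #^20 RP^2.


For a non-orientable closed surface with k crosscaps: chi = 2 - k.
Here k = 20.
chi = 2 - 20 = -18

-18


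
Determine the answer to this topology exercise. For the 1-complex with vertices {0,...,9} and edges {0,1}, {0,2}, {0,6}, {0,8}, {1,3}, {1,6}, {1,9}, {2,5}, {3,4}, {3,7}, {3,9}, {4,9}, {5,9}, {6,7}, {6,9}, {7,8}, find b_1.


b_1 = E - V + (number of components).
E = 16, V = 10, components = 1.
b_1 = 16 - 10 + 1 = 7

7


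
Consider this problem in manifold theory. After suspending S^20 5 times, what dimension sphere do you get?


Each suspension raises dimension by 1: Sigma S^n = S^{n+1}.
Sigma^5 S^20 = S^{20+5} = S^25

25


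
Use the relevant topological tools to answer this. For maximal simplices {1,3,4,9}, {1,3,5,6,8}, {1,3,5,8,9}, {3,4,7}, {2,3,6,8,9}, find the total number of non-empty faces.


Each maximal simplex on m vertices has 2^m - 1 nonempty faces.
Take the union (dedupe shared faces).
Total distinct faces = 79

79


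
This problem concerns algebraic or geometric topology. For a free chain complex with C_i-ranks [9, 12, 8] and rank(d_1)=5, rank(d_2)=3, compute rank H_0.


rank H_k = rank(ker d_k) - rank(im d_{k+1}).
rank(ker d_0) = rank(C_0) - rank(d_0) = 9 - 0 = 9.
rank(im d_{0+1}) = 5.
rank H_0 = 9 - 5 = 4

4


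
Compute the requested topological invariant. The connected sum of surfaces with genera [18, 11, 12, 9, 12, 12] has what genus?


Genus is additive under connected sum of orientable surfaces.
g = 18 + 11 + 12 + 9 + 12 + 12 = 74

74


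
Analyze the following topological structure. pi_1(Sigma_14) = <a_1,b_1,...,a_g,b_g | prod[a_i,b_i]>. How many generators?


Standard presentation: pi_1(Sigma_g) = <a_1,b_1,...,a_g,b_g | [a_1,b_1]...[a_g,b_g] = 1>.
Number of generators = 2g = 2*14 = 28

28


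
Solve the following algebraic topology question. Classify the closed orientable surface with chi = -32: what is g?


chi = 2 - 2g for closed orientable surfaces.
-32 = 2 - 2g
2g = 2 - (-32) = 34
g = 17

17


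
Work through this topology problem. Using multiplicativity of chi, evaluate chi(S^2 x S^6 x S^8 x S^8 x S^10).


chi is multiplicative: chi(X x Y) = chi(X) chi(Y).
Each even-dim sphere has chi = 2. There are 5 factors.
chi = 2^5 = 32

32


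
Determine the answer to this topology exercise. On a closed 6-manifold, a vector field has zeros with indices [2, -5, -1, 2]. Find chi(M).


Poincare-Hopf: chi(M) = sum of indices of zeros.
chi = (2) + (-5) + (-1) + (2) = -2

-2


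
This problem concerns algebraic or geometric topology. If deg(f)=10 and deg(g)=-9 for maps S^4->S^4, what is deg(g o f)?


Degree is multiplicative under composition: deg(g o f) = deg(g) * deg(f).
= -9 * 10 = -90

-90


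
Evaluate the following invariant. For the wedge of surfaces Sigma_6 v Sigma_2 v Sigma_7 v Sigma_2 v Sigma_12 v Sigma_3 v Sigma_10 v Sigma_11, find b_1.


For a wedge X v Y: reduced H_k(X v Y) = H_k(X) + H_k(Y).
Each Sigma_g contributes b_1 = 2g.
b_1 = 12 + 4 + 14 + 4 + 24 + 6 + 20 + 22 = 106

106


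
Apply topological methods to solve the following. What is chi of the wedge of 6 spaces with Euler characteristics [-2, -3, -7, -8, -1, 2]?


chi(A v B) = chi(A) + chi(B) - 1 (one point identified).
For 6 spaces: chi = (sum chi_i) - (6 - 1).
sum = -19; chi = -19 - 5 = -24

-24
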